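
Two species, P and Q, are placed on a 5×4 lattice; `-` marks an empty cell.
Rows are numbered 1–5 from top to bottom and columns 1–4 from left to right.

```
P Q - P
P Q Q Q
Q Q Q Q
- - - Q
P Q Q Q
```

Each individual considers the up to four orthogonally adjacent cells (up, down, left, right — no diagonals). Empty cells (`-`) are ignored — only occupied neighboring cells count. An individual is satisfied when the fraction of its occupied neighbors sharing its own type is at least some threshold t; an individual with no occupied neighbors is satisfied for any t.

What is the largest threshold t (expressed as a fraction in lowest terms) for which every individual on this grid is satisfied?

(1,1)P 1/2
(1,2)Q 1/2
(1,4)P 0/1
(2,1)P 1/3
(2,2)Q 3/4
(2,3)Q 3/3
(2,4)Q 2/3
(3,1)Q 1/2
(3,2)Q 3/3
(3,3)Q 3/3
(3,4)Q 3/3
(4,4)Q 2/2
(5,1)P 0/1
(5,2)Q 1/2
(5,3)Q 2/2
(5,4)Q 2/2
The smallest same-type fraction is 0/1 at (1,4), which reduces to 0/1. Any threshold above that leaves this individual unsatisfied.

0/1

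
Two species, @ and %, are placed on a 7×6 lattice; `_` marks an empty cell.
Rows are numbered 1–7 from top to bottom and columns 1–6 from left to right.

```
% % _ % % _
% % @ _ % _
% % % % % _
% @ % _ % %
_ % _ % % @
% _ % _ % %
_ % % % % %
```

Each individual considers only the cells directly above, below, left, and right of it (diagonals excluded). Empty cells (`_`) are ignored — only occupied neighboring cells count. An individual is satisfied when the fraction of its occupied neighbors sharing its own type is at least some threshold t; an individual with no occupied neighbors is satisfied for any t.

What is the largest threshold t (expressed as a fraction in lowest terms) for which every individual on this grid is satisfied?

(1,1)% 2/2
(1,2)% 2/2
(1,4)% 1/1
(1,5)% 2/2
(2,1)% 3/3
(2,2)% 3/4
(2,3)@ 0/2
(2,5)% 2/2
(3,1)% 3/3
(3,2)% 3/4
(3,3)% 3/4
(3,4)% 2/2
(3,5)% 3/3
(4,1)% 1/2
(4,2)@ 0/4
(4,3)% 1/2
(4,5)% 3/3
(4,6)% 1/2
(5,2)% 0/1
(5,4)% 1/1
(5,5)% 3/4
(5,6)@ 0/3
(6,1)% — no occupied neighbors
(6,3)% 1/1
(6,5)% 3/3
(6,6)% 2/3
(7,2)% 1/1
(7,3)% 3/3
(7,4)% 2/2
(7,5)% 3/3
(7,6)% 2/2
The smallest same-type fraction is 0/2 at (2,3), which reduces to 0/1. Any threshold above that leaves this individual unsatisfied.

0/1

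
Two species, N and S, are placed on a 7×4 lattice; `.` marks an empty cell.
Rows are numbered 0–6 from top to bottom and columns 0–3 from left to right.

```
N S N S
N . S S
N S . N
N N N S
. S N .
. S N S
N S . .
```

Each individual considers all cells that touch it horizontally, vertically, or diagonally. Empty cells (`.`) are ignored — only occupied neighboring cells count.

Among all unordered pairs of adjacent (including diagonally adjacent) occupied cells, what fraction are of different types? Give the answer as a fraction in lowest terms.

Scan each occupied cell's neighbors to the right and below (and the two forward diagonals) so each pair is counted once.
From row 0: 6 unlike of 10 pairs (running 6/10).
From row 1: 3 unlike of 6 pairs (running 9/16).
From row 2: 5 unlike of 8 pairs (running 14/24).
From row 3: 5 unlike of 9 pairs (running 19/33).
From row 4: 4 unlike of 6 pairs (running 23/39).
From row 5: 4 unlike of 5 pairs (running 27/44).
From row 6: 1 unlike of 1 pairs (running 28/45).
Total adjacent occupied pairs: 45; unlike-type pairs: 28.
28/45 is already in lowest terms.

28/45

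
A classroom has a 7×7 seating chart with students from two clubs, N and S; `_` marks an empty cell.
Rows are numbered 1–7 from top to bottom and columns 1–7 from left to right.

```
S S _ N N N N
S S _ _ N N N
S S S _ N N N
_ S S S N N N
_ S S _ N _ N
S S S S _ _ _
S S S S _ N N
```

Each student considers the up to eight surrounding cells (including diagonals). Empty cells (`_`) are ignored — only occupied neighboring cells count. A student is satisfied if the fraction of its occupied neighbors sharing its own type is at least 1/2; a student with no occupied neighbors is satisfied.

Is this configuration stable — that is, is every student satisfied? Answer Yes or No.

(1,1)S 3/3 satisfied
(1,2)S 3/3 satisfied
(1,4)N 2/2 satisfied
(1,5)N 4/4 satisfied
(1,6)N 5/5 satisfied
(1,7)N 3/3 satisfied
(2,1)S 5/5 satisfied
(2,2)S 6/6 satisfied
(2,5)N 6/6 satisfied
(2,6)N 8/8 satisfied
(2,7)N 5/5 satisfied
(3,1)S 4/4 satisfied
(3,2)S 6/6 satisfied
(3,3)S 5/5 satisfied
(3,5)N 5/6 satisfied
(3,6)N 8/8 satisfied
(3,7)N 5/5 satisfied
(4,2)S 6/6 satisfied
(4,3)S 6/6 satisfied
(4,4)S 3/6 satisfied
(4,5)N 4/5 satisfied
(4,6)N 7/7 satisfied
(4,7)N 4/4 satisfied
(5,2)S 6/6 satisfied
(5,3)S 7/7 satisfied
(5,5)N 2/4 satisfied
(5,7)N 2/2 satisfied
(6,1)S 4/4 satisfied
(6,2)S 7/7 satisfied
(6,3)S 7/7 satisfied
(6,4)S 4/5 satisfied
(7,1)S 3/3 satisfied
(7,2)S 5/5 satisfied
(7,3)S 5/5 satisfied
(7,4)S 3/3 satisfied
(7,6)N 1/1 satisfied
(7,7)N 1/1 satisfied
All meet the threshold, so the configuration is stable.

Yes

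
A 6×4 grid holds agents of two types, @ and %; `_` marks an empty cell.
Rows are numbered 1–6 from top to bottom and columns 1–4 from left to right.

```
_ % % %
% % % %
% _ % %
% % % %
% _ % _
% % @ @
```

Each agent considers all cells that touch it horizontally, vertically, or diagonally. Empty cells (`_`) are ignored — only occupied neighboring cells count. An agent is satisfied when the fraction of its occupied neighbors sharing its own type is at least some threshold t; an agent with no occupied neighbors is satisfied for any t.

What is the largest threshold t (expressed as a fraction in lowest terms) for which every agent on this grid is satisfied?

(1,2)% 4/4
(1,3)% 5/5
(1,4)% 3/3
(2,1)% 3/3
(2,2)% 6/6
(2,3)% 7/7
(2,4)% 5/5
(3,1)% 4/4
(3,3)% 7/7
(3,4)% 5/5
(4,1)% 3/3
(4,2)% 6/6
(4,3)% 5/5
(4,4)% 4/4
(5,1)% 4/4
(5,3)% 4/6
(6,1)% 2/2
(6,2)% 3/4
(6,3)@ 1/3
(6,4)@ 1/2
The smallest same-type fraction is 1/3 at (6,3), which reduces to 1/3. Any threshold above that leaves this agent unsatisfied.

1/3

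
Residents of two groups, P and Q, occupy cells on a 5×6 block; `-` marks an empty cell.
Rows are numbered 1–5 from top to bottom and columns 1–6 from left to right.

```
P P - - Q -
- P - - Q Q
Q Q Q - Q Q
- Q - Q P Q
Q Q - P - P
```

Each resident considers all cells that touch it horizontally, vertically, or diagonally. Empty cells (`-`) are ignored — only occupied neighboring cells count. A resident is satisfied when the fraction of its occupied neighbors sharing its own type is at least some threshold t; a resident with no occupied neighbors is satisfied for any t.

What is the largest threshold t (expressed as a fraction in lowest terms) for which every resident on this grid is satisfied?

Row 1: (1,1)P 2/2 · (1,2)P 2/2 · (1,5)Q 2/2
Row 2: (2,2)P 2/5 · (2,5)Q 4/4 · (2,6)Q 4/4
Row 3: (3,1)Q 2/3 · (3,2)Q 3/4 · (3,3)Q 3/4 · (3,5)Q 5/6 · (3,6)Q 4/5
Row 4: (4,2)Q 5/5 · (4,4)Q 2/4 · (4,5)P 2/6 · (4,6)Q 2/4
Row 5: (5,1)Q 2/2 · (5,2)Q 2/2 · (5,4)P 1/2 · (5,6)P 1/2
The smallest same-type fraction is 2/6 at (4,5), which reduces to 1/3. Any threshold above that leaves this resident unsatisfied.

1/3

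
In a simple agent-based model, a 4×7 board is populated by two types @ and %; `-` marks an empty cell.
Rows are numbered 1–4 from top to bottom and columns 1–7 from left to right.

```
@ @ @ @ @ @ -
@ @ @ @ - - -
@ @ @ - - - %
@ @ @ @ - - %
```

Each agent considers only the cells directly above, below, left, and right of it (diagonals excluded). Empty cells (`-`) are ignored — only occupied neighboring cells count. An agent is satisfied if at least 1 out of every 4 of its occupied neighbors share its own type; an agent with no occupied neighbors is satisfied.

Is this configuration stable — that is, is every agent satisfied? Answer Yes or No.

Row 1: (1,1)@ 2/2 satisfied · (1,2)@ 3/3 satisfied · (1,3)@ 3/3 satisfied · (1,4)@ 3/3 satisfied · (1,5)@ 2/2 satisfied · (1,6)@ 1/1 satisfied
Row 2: (2,1)@ 3/3 satisfied · (2,2)@ 4/4 satisfied · (2,3)@ 4/4 satisfied · (2,4)@ 2/2 satisfied
Row 3: (3,1)@ 3/3 satisfied · (3,2)@ 4/4 satisfied · (3,3)@ 3/3 satisfied · (3,7)% 1/1 satisfied
Row 4: (4,1)@ 2/2 satisfied · (4,2)@ 3/3 satisfied · (4,3)@ 3/3 satisfied · (4,4)@ 1/1 satisfied · (4,7)% 1/1 satisfied
All meet the threshold, so the configuration is stable.

Yes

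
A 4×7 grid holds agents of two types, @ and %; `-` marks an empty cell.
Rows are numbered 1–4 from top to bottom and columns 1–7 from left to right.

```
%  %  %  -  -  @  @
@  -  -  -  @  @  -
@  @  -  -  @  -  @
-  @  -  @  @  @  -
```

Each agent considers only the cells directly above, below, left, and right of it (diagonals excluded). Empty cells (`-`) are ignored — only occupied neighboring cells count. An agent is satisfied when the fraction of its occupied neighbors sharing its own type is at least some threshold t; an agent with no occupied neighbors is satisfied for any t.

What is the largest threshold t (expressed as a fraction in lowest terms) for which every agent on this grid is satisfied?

Row 1: (1,1)% 1/2 · (1,2)% 2/2 · (1,3)% 1/1 · (1,6)@ 2/2 · (1,7)@ 1/1
Row 2: (2,1)@ 1/2 · (2,5)@ 2/2 · (2,6)@ 2/2
Row 3: (3,1)@ 2/2 · (3,2)@ 2/2 · (3,5)@ 2/2 · (3,7)@ — no occupied neighbors
Row 4: (4,2)@ 1/1 · (4,4)@ 1/1 · (4,5)@ 3/3 · (4,6)@ 1/1
The smallest same-type fraction is 1/2 at (1,1), which reduces to 1/2. Any threshold above that leaves this agent unsatisfied.

1/2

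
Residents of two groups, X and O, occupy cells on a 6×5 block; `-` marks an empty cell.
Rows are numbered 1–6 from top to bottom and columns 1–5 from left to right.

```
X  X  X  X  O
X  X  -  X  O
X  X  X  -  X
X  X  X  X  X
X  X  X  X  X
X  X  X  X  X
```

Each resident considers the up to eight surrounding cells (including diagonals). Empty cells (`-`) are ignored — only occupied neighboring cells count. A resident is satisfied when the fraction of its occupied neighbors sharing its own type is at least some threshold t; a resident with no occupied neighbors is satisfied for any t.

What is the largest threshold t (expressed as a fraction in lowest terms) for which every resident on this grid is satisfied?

1/4

(1,1)X 3/3
(1,2)X 4/4
(1,3)X 4/4
(1,4)X 2/4
(1,5)O 1/3
(2,1)X 5/5
(2,2)X 7/7
(2,4)X 4/6
(2,5)O 1/4
(3,1)X 5/5
(3,2)X 7/7
(3,3)X 6/6
(3,5)X 3/4
(4,1)X 5/5
(4,2)X 8/8
(4,3)X 7/7
(4,4)X 7/7
(4,5)X 4/4
(5,1)X 5/5
(5,2)X 8/8
(5,3)X 8/8
(5,4)X 8/8
(5,5)X 5/5
(6,1)X 3/3
(6,2)X 5/5
(6,3)X 5/5
(6,4)X 5/5
(6,5)X 3/3
The smallest same-type fraction is 1/4 at (2,5), which reduces to 1/4. Any threshold above that leaves this resident unsatisfied.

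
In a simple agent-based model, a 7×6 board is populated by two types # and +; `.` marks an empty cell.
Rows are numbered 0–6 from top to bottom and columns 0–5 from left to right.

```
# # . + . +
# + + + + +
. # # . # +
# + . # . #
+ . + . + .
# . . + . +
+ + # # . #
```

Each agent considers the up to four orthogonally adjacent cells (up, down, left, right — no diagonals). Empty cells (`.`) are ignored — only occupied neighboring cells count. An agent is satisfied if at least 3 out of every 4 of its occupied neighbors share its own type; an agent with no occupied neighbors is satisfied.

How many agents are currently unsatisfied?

21

Row 0: (0,0)# 2/2 satisfied · (0,1)# 1/2 not · (0,3)+ 1/1 satisfied · (0,5)+ 1/1 satisfied
Row 1: (1,0)# 1/2 not · (1,1)+ 1/4 not · (1,2)+ 2/3 not · (1,3)+ 3/3 satisfied · (1,4)+ 2/3 not · (1,5)+ 3/3 satisfied
Row 2: (2,1)# 1/3 not · (2,2)# 1/2 not · (2,4)# 0/2 not · (2,5)+ 1/3 not
Row 3: (3,0)# 0/2 not · (3,1)+ 0/2 not · (3,3)# 0/0 satisfied · (3,5)# 0/1 not
Row 4: (4,0)+ 0/2 not · (4,2)+ 0/0 satisfied · (4,4)+ 0/0 satisfied
Row 5: (5,0)# 0/2 not · (5,3)+ 0/1 not · (5,5)+ 0/1 not
Row 6: (6,0)+ 1/2 not · (6,1)+ 1/2 not · (6,2)# 1/2 not · (6,3)# 1/2 not · (6,5)# 0/1 not
Unsatisfied: (0,1), (1,0), (1,1), (1,2), (1,4), (2,1), (2,2), (2,4), (2,5), (3,0), (3,1), (3,5), (4,0), (5,0), (5,3), (5,5), (6,0), (6,1), (6,2), (6,3), (6,5) — 21 in total.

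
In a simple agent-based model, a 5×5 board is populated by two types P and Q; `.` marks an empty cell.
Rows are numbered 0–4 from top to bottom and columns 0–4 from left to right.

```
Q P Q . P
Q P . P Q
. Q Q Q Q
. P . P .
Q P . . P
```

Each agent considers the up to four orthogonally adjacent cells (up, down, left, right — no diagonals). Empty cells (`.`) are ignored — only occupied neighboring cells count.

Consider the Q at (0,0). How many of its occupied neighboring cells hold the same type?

1

Occupied neighbors of (0,0): (1,0)=Q, (0,1)=P.
Same type (Q): 1 of 2.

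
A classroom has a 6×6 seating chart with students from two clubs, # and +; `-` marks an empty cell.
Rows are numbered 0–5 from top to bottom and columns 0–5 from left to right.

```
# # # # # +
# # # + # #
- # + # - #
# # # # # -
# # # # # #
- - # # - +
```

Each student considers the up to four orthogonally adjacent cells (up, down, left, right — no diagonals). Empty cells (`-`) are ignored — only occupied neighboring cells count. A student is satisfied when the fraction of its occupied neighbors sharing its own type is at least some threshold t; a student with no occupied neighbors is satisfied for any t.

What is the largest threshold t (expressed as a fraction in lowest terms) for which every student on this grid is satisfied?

0/1

(0,0)# 2/2
(0,1)# 3/3
(0,2)# 3/3
(0,3)# 2/3
(0,4)# 2/3
(0,5)+ 0/2
(1,0)# 2/2
(1,1)# 4/4
(1,2)# 2/4
(1,3)+ 0/4
(1,4)# 2/3
(1,5)# 2/3
(2,1)# 2/3
(2,2)+ 0/4
(2,3)# 1/3
(2,5)# 1/1
(3,0)# 2/2
(3,1)# 4/4
(3,2)# 3/4
(3,3)# 4/4
(3,4)# 2/2
(4,0)# 2/2
(4,1)# 3/3
(4,2)# 4/4
(4,3)# 4/4
(4,4)# 3/3
(4,5)# 1/2
(5,2)# 2/2
(5,3)# 2/2
(5,5)+ 0/1
The smallest same-type fraction is 0/2 at (0,5), which reduces to 0/1. Any threshold above that leaves this student unsatisfied.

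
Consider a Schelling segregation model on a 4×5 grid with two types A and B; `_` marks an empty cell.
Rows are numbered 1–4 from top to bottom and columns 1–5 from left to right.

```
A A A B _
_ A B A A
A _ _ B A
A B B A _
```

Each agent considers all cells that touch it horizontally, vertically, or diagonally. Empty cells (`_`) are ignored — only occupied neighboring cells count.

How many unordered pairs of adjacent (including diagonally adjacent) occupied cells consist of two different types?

14

Scan each occupied cell's neighbors to the right and below (and the two forward diagonals) so each pair is counted once.
From row 1: 5 unlike of 12 pairs (running 5/12).
From row 2: 4 unlike of 9 pairs (running 9/21).
From row 3: 3 unlike of 6 pairs (running 12/27).
From row 4: 2 unlike of 3 pairs (running 14/30).
Total adjacent occupied pairs: 30; unlike-type pairs: 14.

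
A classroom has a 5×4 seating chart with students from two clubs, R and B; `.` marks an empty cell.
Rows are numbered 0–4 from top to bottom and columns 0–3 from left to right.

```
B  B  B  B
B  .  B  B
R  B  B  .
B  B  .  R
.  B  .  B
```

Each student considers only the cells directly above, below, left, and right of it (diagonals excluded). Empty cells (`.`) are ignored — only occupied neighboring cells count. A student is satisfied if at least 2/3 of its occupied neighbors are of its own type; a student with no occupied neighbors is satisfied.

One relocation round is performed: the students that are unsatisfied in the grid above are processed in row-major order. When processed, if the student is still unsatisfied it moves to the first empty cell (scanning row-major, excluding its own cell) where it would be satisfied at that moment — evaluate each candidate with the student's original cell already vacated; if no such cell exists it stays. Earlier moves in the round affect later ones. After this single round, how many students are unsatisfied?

Initially unsatisfied (in order): (1,0), (2,0), (3,0), (3,3), (4,3).
  (1,0) → (1,1).
  (2,0): no empty cell satisfies it; stays.
  (3,0) → (1,0).
  (3,3): no empty cell satisfies it; stays.
  (4,3) → (2,3).
Resulting grid:
B B B B
B B B B
R B B B
. B . R
. B . .
Unsatisfied now: (2,0), (3,3).

2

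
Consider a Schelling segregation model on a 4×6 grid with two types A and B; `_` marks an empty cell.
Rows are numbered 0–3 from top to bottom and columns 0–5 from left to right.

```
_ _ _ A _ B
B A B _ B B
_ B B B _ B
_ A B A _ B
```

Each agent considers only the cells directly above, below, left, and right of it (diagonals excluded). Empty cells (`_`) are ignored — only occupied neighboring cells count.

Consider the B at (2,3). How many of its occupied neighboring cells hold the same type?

Occupied neighbors of (2,3): (3,3)=A, (2,2)=B.
Same type (B): 1 of 2.

1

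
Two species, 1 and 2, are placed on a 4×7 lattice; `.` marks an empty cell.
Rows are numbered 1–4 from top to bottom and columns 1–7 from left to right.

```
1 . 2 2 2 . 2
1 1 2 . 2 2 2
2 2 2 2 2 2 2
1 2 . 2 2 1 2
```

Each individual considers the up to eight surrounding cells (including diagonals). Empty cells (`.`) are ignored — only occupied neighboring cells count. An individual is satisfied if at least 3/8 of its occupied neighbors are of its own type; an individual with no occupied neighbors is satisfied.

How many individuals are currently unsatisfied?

3

Row 1: (1,1)1 2/2 ✓ · (1,3)2 2/3 ✓ · (1,4)2 4/4 ✓ · (1,5)2 3/3 ✓ · (1,7)2 2/2 ✓
Row 2: (2,1)1 2/4 ✓ · (2,2)1 2/7 ✗ · (2,3)2 5/6 ✓ · (2,5)2 6/6 ✓ · (2,6)2 7/7 ✓ · (2,7)2 4/4 ✓
Row 3: (3,1)2 2/5 ✓ · (3,2)2 4/7 ✓ · (3,3)2 5/6 ✓ · (3,4)2 6/6 ✓ · (3,5)2 6/7 ✓ · (3,6)2 7/8 ✓ · (3,7)2 4/5 ✓
Row 4: (4,1)1 0/3 ✗ · (4,2)2 3/4 ✓ · (4,4)2 4/4 ✓ · (4,5)2 4/5 ✓ · (4,6)1 0/5 ✗ · (4,7)2 2/3 ✓
Unsatisfied: (2,2), (4,1), (4,6) — 3 in total.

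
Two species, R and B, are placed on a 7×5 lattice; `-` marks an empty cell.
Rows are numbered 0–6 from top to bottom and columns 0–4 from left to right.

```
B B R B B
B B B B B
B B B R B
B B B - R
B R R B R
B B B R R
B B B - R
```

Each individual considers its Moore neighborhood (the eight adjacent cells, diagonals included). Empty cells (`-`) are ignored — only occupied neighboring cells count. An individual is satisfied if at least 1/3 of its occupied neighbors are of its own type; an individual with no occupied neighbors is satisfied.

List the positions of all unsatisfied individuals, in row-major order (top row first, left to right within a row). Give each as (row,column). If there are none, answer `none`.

(0,0)B 3/3 ✓
(0,1)B 4/5 ✓
(0,2)R 0/5 ✗
(0,3)B 4/5 ✓
(0,4)B 3/3 ✓
(1,0)B 5/5 ✓
(1,1)B 7/8 ✓
(1,2)B 6/8 ✓
(1,3)B 6/8 ✓
(1,4)B 4/5 ✓
(2,0)B 5/5 ✓
(2,1)B 8/8 ✓
(2,2)B 6/7 ✓
(2,3)R 1/7 ✗
(2,4)B 2/4 ✓
(3,0)B 4/5 ✓
(3,1)B 6/8 ✓
(3,2)B 4/7 ✓
(3,4)R 2/4 ✓
(4,0)B 4/5 ✓
(4,1)R 1/8 ✗
(4,2)R 2/7 ✗
(4,3)B 2/7 ✗
(4,4)R 3/4 ✓
(5,0)B 4/5 ✓
(5,1)B 6/8 ✓
(5,2)B 4/7 ✓
(5,3)R 4/7 ✓
(5,4)R 3/4 ✓
(6,0)B 3/3 ✓
(6,1)B 5/5 ✓
(6,2)B 3/4 ✓
(6,4)R 2/2 ✓

(0,2), (2,3), (4,1), (4,2), (4,3)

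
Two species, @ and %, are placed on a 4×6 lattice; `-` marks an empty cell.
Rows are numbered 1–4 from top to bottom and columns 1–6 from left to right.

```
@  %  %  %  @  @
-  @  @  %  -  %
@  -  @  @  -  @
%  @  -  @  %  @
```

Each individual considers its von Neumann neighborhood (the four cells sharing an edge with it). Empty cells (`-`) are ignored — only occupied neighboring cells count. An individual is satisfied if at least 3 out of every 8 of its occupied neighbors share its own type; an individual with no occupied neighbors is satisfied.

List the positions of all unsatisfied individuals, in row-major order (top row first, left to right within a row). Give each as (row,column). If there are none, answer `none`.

Row 1: (1,1)@ 0/1 ✗ · (1,2)% 1/3 ✗ · (1,3)% 2/3 ✓ · (1,4)% 2/3 ✓ · (1,5)@ 1/2 ✓ · (1,6)@ 1/2 ✓
Row 2: (2,2)@ 1/2 ✓ · (2,3)@ 2/4 ✓ · (2,4)% 1/3 ✗ · (2,6)% 0/2 ✗
Row 3: (3,1)@ 0/1 ✗ · (3,3)@ 2/2 ✓ · (3,4)@ 2/3 ✓ · (3,6)@ 1/2 ✓
Row 4: (4,1)% 0/2 ✗ · (4,2)@ 0/1 ✗ · (4,4)@ 1/2 ✓ · (4,5)% 0/2 ✗ · (4,6)@ 1/2 ✓

(1,1), (1,2), (2,4), (2,6), (3,1), (4,1), (4,2), (4,5)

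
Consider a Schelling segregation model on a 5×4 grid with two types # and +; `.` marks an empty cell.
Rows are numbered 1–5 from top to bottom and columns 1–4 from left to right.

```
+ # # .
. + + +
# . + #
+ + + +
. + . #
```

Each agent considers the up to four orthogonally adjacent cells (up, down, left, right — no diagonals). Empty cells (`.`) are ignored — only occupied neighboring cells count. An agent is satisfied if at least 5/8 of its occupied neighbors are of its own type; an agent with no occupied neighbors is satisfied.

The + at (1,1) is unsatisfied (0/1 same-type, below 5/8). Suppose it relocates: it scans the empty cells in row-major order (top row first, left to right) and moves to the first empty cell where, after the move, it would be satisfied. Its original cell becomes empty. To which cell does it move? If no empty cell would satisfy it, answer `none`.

Vacating (1,1). Empty cells in order:
  (1,4): 1/2 same-type → still unsatisfied.
  (2,1): 1/2 same-type → still unsatisfied.
  (3,2): 3/4 same-type → satisfied — stop here.

(3,2)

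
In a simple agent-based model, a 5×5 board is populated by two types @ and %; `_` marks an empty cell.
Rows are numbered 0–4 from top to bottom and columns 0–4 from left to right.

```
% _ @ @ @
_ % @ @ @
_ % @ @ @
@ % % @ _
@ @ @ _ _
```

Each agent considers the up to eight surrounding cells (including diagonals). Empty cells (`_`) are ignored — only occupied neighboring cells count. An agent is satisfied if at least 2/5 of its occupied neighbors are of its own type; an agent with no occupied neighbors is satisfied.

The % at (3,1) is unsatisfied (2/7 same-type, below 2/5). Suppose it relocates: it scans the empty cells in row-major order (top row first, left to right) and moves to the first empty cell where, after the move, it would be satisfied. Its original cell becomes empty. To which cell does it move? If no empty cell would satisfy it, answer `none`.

Vacating (3,1). Empty cells in order:
  (0,1): 2/4 same-type → satisfied — stop here.

(0,1)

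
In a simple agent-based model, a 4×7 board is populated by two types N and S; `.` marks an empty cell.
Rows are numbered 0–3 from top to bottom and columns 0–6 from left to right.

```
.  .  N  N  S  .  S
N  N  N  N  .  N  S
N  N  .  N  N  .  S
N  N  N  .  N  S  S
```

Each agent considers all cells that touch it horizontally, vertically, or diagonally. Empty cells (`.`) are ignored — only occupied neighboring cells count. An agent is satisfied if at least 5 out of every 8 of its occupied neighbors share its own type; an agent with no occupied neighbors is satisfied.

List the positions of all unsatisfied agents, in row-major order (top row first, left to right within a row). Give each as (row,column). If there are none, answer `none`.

(0,2)N 4/4 ✓
(0,3)N 3/4 ✓
(0,4)S 0/3 ✗
(0,6)S 1/2 ✗
(1,0)N 3/3 ✓
(1,1)N 5/5 ✓
(1,2)N 6/6 ✓
(1,3)N 5/6 ✓
(1,5)N 1/5 ✗
(1,6)S 2/3 ✓
(2,0)N 5/5 ✓
(2,1)N 7/7 ✓
(2,3)N 5/5 ✓
(2,4)N 4/5 ✓
(2,6)S 3/4 ✓
(3,0)N 3/3 ✓
(3,1)N 4/4 ✓
(3,2)N 3/3 ✓
(3,4)N 2/3 ✓
(3,5)S 2/4 ✗
(3,6)S 2/2 ✓

(0,4), (0,6), (1,5), (3,5)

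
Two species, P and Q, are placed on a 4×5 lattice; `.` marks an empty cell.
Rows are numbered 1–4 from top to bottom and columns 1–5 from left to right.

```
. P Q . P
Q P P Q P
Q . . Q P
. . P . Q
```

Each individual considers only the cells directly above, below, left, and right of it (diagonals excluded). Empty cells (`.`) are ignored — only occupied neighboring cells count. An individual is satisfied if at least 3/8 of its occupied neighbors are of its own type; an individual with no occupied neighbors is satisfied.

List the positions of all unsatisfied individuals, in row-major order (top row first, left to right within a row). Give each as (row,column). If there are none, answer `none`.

(1,2)P 1/2 ok
(1,3)Q 0/2 unhappy
(1,5)P 1/1 ok
(2,1)Q 1/2 ok
(2,2)P 2/3 ok
(2,3)P 1/3 unhappy
(2,4)Q 1/3 unhappy
(2,5)P 2/3 ok
(3,1)Q 1/1 ok
(3,4)Q 1/2 ok
(3,5)P 1/3 unhappy
(4,3)P 0/0 ok
(4,5)Q 0/1 unhappy

(1,3), (2,3), (2,4), (3,5), (4,5)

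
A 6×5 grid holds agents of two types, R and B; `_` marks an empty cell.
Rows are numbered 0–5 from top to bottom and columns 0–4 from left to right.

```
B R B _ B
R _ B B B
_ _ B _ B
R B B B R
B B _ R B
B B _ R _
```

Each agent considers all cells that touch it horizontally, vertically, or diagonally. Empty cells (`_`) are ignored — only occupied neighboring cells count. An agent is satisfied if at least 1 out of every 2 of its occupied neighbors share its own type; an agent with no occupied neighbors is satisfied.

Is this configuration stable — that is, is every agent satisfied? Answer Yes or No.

No

Row 0: (0,0)B 0/2 unhappy · (0,1)R 1/4 unhappy · (0,2)B 2/3 ok · (0,4)B 2/2 ok
Row 1: (1,0)R 1/2 ok · (1,2)B 3/4 ok · (1,3)B 6/6 ok · (1,4)B 3/3 ok
Row 2: (2,2)B 5/5 ok · (2,4)B 3/4 ok
Row 3: (3,0)R 0/3 unhappy · (3,1)B 4/5 ok · (3,2)B 4/5 ok · (3,3)B 4/6 ok · (3,4)R 1/4 unhappy
Row 4: (4,0)B 4/5 ok · (4,1)B 5/6 ok · (4,3)R 2/5 unhappy · (4,4)B 1/4 unhappy
Row 5: (5,0)B 3/3 ok · (5,1)B 3/3 ok · (5,3)R 1/2 ok
For instance (0,0) has only 0/2 same-type neighbors, below 1/2.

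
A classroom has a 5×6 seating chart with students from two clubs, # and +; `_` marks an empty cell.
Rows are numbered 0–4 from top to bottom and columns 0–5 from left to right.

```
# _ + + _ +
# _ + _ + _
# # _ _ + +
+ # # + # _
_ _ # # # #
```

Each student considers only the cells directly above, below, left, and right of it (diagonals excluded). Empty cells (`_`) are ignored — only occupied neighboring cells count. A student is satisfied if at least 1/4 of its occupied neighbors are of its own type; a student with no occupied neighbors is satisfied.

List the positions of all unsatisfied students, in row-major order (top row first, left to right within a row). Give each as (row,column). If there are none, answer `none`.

(3,0), (3,3)

(0,0)# 1/1 satisfied
(0,2)+ 2/2 satisfied
(0,3)+ 1/1 satisfied
(0,5)+ 0/0 satisfied
(1,0)# 2/2 satisfied
(1,2)+ 1/1 satisfied
(1,4)+ 1/1 satisfied
(2,0)# 2/3 satisfied
(2,1)# 2/2 satisfied
(2,4)+ 2/3 satisfied
(2,5)+ 1/1 satisfied
(3,0)+ 0/2 not
(3,1)# 2/3 satisfied
(3,2)# 2/3 satisfied
(3,3)+ 0/3 not
(3,4)# 1/3 satisfied
(4,2)# 2/2 satisfied
(4,3)# 2/3 satisfied
(4,4)# 3/3 satisfied
(4,5)# 1/1 satisfied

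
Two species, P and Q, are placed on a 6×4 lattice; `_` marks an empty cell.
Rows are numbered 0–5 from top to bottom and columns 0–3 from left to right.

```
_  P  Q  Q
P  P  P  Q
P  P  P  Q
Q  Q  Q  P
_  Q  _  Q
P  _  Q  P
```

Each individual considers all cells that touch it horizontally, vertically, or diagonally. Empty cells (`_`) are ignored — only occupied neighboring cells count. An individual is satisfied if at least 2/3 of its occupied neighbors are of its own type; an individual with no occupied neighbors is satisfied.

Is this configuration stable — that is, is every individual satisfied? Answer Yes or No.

Row 0: (0,1)P 3/4 satisfied · (0,2)Q 2/5 not · (0,3)Q 2/3 satisfied
Row 1: (1,0)P 4/4 satisfied · (1,1)P 6/7 satisfied · (1,2)P 4/8 not · (1,3)Q 3/5 not
Row 2: (2,0)P 3/5 not · (2,1)P 5/8 not · (2,2)P 4/8 not · (2,3)Q 2/5 not
Row 3: (3,0)Q 2/4 not · (3,1)Q 3/6 not · (3,2)Q 4/7 not · (3,3)P 1/4 not
Row 4: (4,1)Q 4/5 satisfied · (4,3)Q 2/4 not
Row 5: (5,0)P 0/1 not · (5,2)Q 2/3 satisfied · (5,3)P 0/2 not
For instance (0,2) has only 2/5 same-type neighbors, below 2/3.

No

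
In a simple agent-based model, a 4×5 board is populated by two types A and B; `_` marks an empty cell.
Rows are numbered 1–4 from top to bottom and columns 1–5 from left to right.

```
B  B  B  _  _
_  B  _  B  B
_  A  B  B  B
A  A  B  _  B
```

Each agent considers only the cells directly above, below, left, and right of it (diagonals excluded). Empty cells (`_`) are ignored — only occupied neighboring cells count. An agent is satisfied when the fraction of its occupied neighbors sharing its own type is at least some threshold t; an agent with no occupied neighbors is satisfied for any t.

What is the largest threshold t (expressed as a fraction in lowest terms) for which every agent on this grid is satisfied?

1/3

(1,1)B 1/1
(1,2)B 3/3
(1,3)B 1/1
(2,2)B 1/2
(2,4)B 2/2
(2,5)B 2/2
(3,2)A 1/3
(3,3)B 2/3
(3,4)B 3/3
(3,5)B 3/3
(4,1)A 1/1
(4,2)A 2/3
(4,3)B 1/2
(4,5)B 1/1
The smallest same-type fraction is 1/3 at (3,2), which reduces to 1/3. Any threshold above that leaves this agent unsatisfied.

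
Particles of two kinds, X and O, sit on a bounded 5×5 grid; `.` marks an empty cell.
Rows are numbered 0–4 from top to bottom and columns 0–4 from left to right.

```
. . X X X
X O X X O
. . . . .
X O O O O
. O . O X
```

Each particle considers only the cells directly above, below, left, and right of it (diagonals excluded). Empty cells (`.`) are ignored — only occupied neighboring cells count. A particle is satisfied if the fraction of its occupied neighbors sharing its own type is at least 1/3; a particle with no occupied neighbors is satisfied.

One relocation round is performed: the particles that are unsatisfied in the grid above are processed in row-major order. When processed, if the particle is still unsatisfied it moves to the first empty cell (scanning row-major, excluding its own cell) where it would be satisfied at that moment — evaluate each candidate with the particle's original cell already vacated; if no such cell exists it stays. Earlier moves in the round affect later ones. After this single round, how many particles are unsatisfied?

1

Initially unsatisfied (in order): (1,0), (1,1), (1,4), (3,0), (4,4).
  (1,0) → (0,0).
  (1,1) → (2,1).
  (1,4) → (1,1).
  (3,0) → (0,1).
  (4,4) → (1,0).
Resulting grid:
X X X X X
X O X X .
. O . . .
. O O O O
. O . O .
Unsatisfied now: (1,1).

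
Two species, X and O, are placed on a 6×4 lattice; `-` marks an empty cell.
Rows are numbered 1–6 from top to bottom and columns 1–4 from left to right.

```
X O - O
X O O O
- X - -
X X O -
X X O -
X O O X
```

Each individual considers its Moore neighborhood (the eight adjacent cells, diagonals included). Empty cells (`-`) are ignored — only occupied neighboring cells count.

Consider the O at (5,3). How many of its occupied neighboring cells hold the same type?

3

Occupied neighbors of (5,3): (4,2)=X, (4,3)=O, (5,2)=X, (6,2)=O, (6,3)=O, (6,4)=X.
Same type (O): 3 of 6.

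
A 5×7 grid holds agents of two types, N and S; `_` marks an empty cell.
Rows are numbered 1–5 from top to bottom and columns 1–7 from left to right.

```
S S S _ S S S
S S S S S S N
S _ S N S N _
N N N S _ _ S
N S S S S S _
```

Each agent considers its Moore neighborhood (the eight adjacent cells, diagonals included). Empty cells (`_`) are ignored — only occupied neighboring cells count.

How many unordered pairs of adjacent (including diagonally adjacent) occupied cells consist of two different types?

Scan each occupied cell's neighbors to the right and below (and the two forward diagonals) so each pair is counted once.
From row 1: 2 unlike of 20 pairs (running 2/20).
From row 2: 6 unlike of 20 pairs (running 8/40).
From row 3: 9 unlike of 12 pairs (running 17/52).
From row 4: 7 unlike of 15 pairs (running 24/67).
From row 5: 1 unlike of 5 pairs (running 25/72).
Total adjacent occupied pairs: 72; unlike-type pairs: 25.

25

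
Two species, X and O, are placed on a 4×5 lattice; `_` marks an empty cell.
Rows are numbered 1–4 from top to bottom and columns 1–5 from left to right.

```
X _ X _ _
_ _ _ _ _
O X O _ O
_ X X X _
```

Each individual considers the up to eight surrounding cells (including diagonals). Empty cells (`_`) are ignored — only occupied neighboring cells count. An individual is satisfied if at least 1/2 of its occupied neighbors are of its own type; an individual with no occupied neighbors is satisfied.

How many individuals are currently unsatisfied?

4

(1,1)X 0/0 ✓
(1,3)X 0/0 ✓
(3,1)O 0/2 ✗
(3,2)X 2/4 ✓
(3,3)O 0/4 ✗
(3,5)O 0/1 ✗
(4,2)X 2/4 ✓
(4,3)X 3/4 ✓
(4,4)X 1/3 ✗
Unsatisfied: (3,1), (3,3), (3,5), (4,4) — 4 in total.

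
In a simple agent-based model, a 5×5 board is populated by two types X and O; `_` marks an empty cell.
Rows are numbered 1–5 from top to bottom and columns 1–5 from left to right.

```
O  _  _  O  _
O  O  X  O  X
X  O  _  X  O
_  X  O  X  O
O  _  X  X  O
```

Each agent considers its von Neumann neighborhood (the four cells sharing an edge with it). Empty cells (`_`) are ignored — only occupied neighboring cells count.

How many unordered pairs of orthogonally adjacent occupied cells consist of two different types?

Scan each occupied cell's neighbors to the right and below so each pair is counted once.
Row 1: O(1,1)–O(2,1)= O(1,4)–O(2,4)=  → 0/2 unlike.
Row 2: O(2,1)–O(2,2)= O(2,1)–X(3,1)≠ O(2,2)–X(2,3)≠ O(2,2)–O(3,2)= X(2,3)–O(2,4)≠ O(2,4)–X(2,5)≠ O(2,4)–X(3,4)≠ X(2,5)–O(3,5)≠  → 6/8 unlike.
Row 3: X(3,1)–O(3,2)≠ O(3,2)–X(4,2)≠ X(3,4)–O(3,5)≠ X(3,4)–X(4,4)= O(3,5)–O(4,5)=  → 3/5 unlike.
Row 4: X(4,2)–O(4,3)≠ O(4,3)–X(4,4)≠ O(4,3)–X(5,3)≠ X(4,4)–O(4,5)≠ X(4,4)–X(5,4)= O(4,5)–O(5,5)=  → 4/6 unlike.
Row 5: X(5,3)–X(5,4)= X(5,4)–O(5,5)≠  → 1/2 unlike.
Total adjacent occupied pairs: 23; unlike-type pairs: 14.

14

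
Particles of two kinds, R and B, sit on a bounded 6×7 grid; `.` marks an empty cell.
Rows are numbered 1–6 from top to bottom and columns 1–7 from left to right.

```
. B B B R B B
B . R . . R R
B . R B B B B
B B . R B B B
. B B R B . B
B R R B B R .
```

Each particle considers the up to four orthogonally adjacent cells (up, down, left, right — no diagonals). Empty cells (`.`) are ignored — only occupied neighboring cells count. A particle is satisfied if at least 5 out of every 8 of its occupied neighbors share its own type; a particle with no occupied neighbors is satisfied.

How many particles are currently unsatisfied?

(1,2)B 1/1 satisfied
(1,3)B 2/3 satisfied
(1,4)B 1/2 not
(1,5)R 0/2 not
(1,6)B 1/3 not
(1,7)B 1/2 not
(2,1)B 1/1 satisfied
(2,3)R 1/2 not
(2,6)R 1/3 not
(2,7)R 1/3 not
(3,1)B 2/2 satisfied
(3,3)R 1/2 not
(3,4)B 1/3 not
(3,5)B 3/3 satisfied
(3,6)B 3/4 satisfied
(3,7)B 2/3 satisfied
(4,1)B 2/2 satisfied
(4,2)B 2/2 satisfied
(4,4)R 1/3 not
(4,5)B 3/4 satisfied
(4,6)B 3/3 satisfied
(4,7)B 3/3 satisfied
(5,2)B 2/3 satisfied
(5,3)B 1/3 not
(5,4)R 1/4 not
(5,5)B 2/3 satisfied
(5,7)B 1/1 satisfied
(6,1)B 0/1 not
(6,2)R 1/3 not
(6,3)R 1/3 not
(6,4)B 1/3 not
(6,5)B 2/3 satisfied
(6,6)R 0/1 not
Unsatisfied: (1,4), (1,5), (1,6), (1,7), (2,3), (2,6), (2,7), (3,3), (3,4), (4,4), (5,3), (5,4), (6,1), (6,2), (6,3), (6,4), (6,6) — 17 in total.

17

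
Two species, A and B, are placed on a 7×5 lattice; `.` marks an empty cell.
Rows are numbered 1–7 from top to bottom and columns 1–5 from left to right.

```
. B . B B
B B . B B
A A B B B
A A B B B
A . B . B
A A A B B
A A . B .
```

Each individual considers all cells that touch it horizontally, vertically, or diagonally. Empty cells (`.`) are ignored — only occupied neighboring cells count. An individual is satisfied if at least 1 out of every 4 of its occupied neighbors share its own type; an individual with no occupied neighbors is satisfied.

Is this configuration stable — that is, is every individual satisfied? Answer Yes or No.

(1,2)B 2/2 satisfied
(1,4)B 3/3 satisfied
(1,5)B 3/3 satisfied
(2,1)B 2/4 satisfied
(2,2)B 3/5 satisfied
(2,4)B 6/6 satisfied
(2,5)B 5/5 satisfied
(3,1)A 3/5 satisfied
(3,2)A 3/7 satisfied
(3,3)B 5/7 satisfied
(3,4)B 7/7 satisfied
(3,5)B 5/5 satisfied
(4,1)A 4/4 satisfied
(4,2)A 4/7 satisfied
(4,3)B 4/6 satisfied
(4,4)B 7/7 satisfied
(4,5)B 4/4 satisfied
(5,1)A 4/4 satisfied
(5,3)B 3/6 satisfied
(5,5)B 4/4 satisfied
(6,1)A 4/4 satisfied
(6,2)A 5/6 satisfied
(6,3)A 2/5 satisfied
(6,4)B 4/5 satisfied
(6,5)B 3/3 satisfied
(7,1)A 3/3 satisfied
(7,2)A 4/4 satisfied
(7,4)B 2/3 satisfied
All meet the threshold, so the configuration is stable.

Yes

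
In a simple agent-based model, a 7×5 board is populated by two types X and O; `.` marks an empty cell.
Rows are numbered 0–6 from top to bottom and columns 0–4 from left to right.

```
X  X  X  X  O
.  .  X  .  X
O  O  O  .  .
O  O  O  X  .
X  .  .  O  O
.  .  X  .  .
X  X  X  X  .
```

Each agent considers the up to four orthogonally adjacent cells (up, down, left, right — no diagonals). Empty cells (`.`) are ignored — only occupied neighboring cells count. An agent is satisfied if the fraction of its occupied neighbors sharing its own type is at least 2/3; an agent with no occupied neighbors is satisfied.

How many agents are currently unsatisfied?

(0,0)X 1/1 ok
(0,1)X 2/2 ok
(0,2)X 3/3 ok
(0,3)X 1/2 unhappy
(0,4)O 0/2 unhappy
(1,2)X 1/2 unhappy
(1,4)X 0/1 unhappy
(2,0)O 2/2 ok
(2,1)O 3/3 ok
(2,2)O 2/3 ok
(3,0)O 2/3 ok
(3,1)O 3/3 ok
(3,2)O 2/3 ok
(3,3)X 0/2 unhappy
(4,0)X 0/1 unhappy
(4,3)O 1/2 unhappy
(4,4)O 1/1 ok
(5,2)X 1/1 ok
(6,0)X 1/1 ok
(6,1)X 2/2 ok
(6,2)X 3/3 ok
(6,3)X 1/1 ok
Unsatisfied: (0,3), (0,4), (1,2), (1,4), (3,3), (4,0), (4,3) — 7 in total.

7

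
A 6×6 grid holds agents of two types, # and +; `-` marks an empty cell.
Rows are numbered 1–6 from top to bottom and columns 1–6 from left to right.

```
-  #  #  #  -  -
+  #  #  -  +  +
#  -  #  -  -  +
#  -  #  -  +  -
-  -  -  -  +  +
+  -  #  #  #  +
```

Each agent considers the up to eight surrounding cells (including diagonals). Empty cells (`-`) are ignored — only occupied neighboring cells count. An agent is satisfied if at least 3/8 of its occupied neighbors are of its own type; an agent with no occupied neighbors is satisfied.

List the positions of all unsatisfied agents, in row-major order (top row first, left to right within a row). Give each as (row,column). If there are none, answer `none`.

(2,1), (6,5)

(1,2)# 3/4 satisfied
(1,3)# 4/4 satisfied
(1,4)# 2/3 satisfied
(2,1)+ 0/3 not
(2,2)# 5/6 satisfied
(2,3)# 5/5 satisfied
(2,5)+ 2/3 satisfied
(2,6)+ 2/2 satisfied
(3,1)# 2/3 satisfied
(3,3)# 3/3 satisfied
(3,6)+ 3/3 satisfied
(4,1)# 1/1 satisfied
(4,3)# 1/1 satisfied
(4,5)+ 3/3 satisfied
(5,5)+ 3/5 satisfied
(5,6)+ 3/4 satisfied
(6,1)+ 0/0 satisfied
(6,3)# 1/1 satisfied
(6,4)# 2/3 satisfied
(6,5)# 1/4 not
(6,6)+ 2/3 satisfied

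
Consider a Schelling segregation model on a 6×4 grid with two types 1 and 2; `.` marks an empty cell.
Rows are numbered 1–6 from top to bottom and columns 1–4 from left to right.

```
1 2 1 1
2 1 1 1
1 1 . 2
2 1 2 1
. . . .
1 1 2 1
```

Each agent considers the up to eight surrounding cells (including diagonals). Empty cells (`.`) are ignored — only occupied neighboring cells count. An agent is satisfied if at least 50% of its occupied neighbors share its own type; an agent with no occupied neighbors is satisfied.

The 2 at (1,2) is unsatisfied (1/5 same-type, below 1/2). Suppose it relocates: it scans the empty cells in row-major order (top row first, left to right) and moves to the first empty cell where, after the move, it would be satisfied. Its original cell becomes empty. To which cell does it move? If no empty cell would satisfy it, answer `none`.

(5,2)

Vacating (1,2). Empty cells in order:
  (3,3): 2/8 same-type → still unsatisfied.
  (5,1): 1/4 same-type → still unsatisfied.
  (5,2): 3/6 same-type → satisfied — stop here.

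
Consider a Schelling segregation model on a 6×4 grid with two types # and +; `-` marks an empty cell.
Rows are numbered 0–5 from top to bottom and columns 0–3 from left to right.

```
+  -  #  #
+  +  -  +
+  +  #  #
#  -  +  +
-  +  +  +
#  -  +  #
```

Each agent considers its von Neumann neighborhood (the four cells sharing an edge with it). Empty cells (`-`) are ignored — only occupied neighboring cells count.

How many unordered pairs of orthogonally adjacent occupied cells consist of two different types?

Scan each occupied cell's neighbors to the right and below so each pair is counted once.
From row 0: 1 unlike of 3 pairs (running 1/3).
From row 1: 1 unlike of 4 pairs (running 2/7).
From row 2: 4 unlike of 6 pairs (running 6/13).
From row 3: 0 unlike of 3 pairs (running 6/16).
From row 4: 1 unlike of 4 pairs (running 7/20).
From row 5: 1 unlike of 1 pairs (running 8/21).
Total adjacent occupied pairs: 21; unlike-type pairs: 8.

8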